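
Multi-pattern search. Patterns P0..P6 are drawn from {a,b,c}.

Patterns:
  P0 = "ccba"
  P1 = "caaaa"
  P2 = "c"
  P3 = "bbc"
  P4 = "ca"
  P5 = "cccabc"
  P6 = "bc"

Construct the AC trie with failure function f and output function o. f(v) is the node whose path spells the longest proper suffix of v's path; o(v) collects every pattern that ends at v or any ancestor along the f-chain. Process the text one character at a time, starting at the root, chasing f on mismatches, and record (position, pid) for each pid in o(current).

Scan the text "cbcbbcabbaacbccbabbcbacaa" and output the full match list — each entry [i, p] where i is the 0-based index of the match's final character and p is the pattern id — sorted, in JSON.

Build:
Trie (insert patterns):
  n0 'ε': b→9 c→1
  n1 'c': a→5 c→2  [P2 ends]
  n2 'cc': b→3 c→12
  n3 'ccb': a→4
  n4 'ccba': ·  [P0 ends]
  n5 'ca': a→6  [P4 ends]
  n6 'caa': a→7
  n7 'caaa': a→8
  n8 'caaaa': ·  [P1 ends]
  n9 'b': b→10 c→16
  n10 'bb': c→11
  n11 'bbc': ·  [P3 ends]
  n12 'ccc': a→13
  n13 'ccca': b→14
  n14 'cccab': c→15
  n15 'cccabc': ·  [P5 ends]
  n16 'bc': ·  [P6 ends]

Failure links (BFS by depth):
  n1('c'): parent n0 fail=0; on 'c' 0 → fail=0;  out {2}∪∅={2}
  n9('b'): parent n0 fail=0; on 'b' 0 → fail=0;  out ∅∪∅=∅
  n2('cc'): parent n1 fail=0; on 'c' 0 → fail=1;  out ∅∪{2}={2}
  n5('ca'): parent n1 fail=0; on 'a' 0 → fail=0;  out {4}∪∅={4}
  n10('bb'): parent n9 fail=0; on 'b' 0 → fail=9;  out ∅∪∅=∅
  n16('bc'): parent n9 fail=0; on 'c' 0 → fail=1;  out {6}∪{2}={2,6}
  n3('ccb'): parent n2 fail=1; on 'b' 1→0 → fail=9;  out ∅∪∅=∅
  n6('caa'): parent n5 fail=0; on 'a' 0 → fail=0;  out ∅∪∅=∅
  n11('bbc'): parent n10 fail=9; on 'c' 9 → fail=16;  out {3}∪{2,6}={2,3,6}
  n12('ccc'): parent n2 fail=1; on 'c' 1 → fail=2;  out ∅∪{2}={2}
  n4('ccba'): parent n3 fail=9; on 'a' 9→0 → fail=0;  out {0}∪∅={0}
  n7('caaa'): parent n6 fail=0; on 'a' 0 → fail=0;  out ∅∪∅=∅
  n13('ccca'): parent n12 fail=2; on 'a' 2→1 → fail=5;  out ∅∪{4}={4}
  n8('caaaa'): parent n7 fail=0; on 'a' 0 → fail=0;  out {1}∪∅={1}
  n14('cccab'): parent n13 fail=5; on 'b' 5→0 → fail=9;  out ∅∪∅=∅
  n15('cccabc'): parent n14 fail=9; on 'c' 9 → fail=16;  out {5}∪{2,6}={2,5,6}

Text stream:
[0] read 'c'  n0⇒n1  emit P2@[0:0]
[1] read 'b'  n1⇒n9 (fail-walked)
[2] read 'c'  n9⇒n16  emit P2@[2:2],P6@[1:2]
[3] read 'b'  n16⇒n9 (fail-walked)
[4] read 'b'  n9⇒n10
[5] read 'c'  n10⇒n11  emit P2@[5:5],P3@[3:5],P6@[4:5]
[6] read 'a'  n11⇒n5 (fail-walked)  emit P4@[5:6]
[7] read 'b'  n5⇒n9 (fail-walked)
[8] read 'b'  n9⇒n10
[9] read 'a'  n10⇒n0 (fail-walked)
[10] read 'a'  n0⇒n0
[11] read 'c'  n0⇒n1  emit P2@[11:11]
[12] read 'b'  n1⇒n9 (fail-walked)
[13] read 'c'  n9⇒n16  emit P2@[13:13],P6@[12:13]
[14] read 'c'  n16⇒n2 (fail-walked)  emit P2@[14:14]
[15] read 'b'  n2⇒n3
[16] read 'a'  n3⇒n4  emit P0@[13:16]
[17] read 'b'  n4⇒n9 (fail-walked)
[18] read 'b'  n9⇒n10
[19] read 'c'  n10⇒n11  emit P2@[19:19],P3@[17:19],P6@[18:19]
[20] read 'b'  n11⇒n9 (fail-walked)
[21] read 'a'  n9⇒n0 (fail-walked)
[22] read 'c'  n0⇒n1  emit P2@[22:22]
[23] read 'a'  n1⇒n5  emit P4@[22:23]
[24] read 'a'  n5⇒n6

Result: [[0,2],[2,2],[2,6],[5,2],[5,3],[5,6],[6,4],[11,2],[13,2],[13,6],[14,2],[16,0],[19,2],[19,3],[19,6],[22,2],[23,4]]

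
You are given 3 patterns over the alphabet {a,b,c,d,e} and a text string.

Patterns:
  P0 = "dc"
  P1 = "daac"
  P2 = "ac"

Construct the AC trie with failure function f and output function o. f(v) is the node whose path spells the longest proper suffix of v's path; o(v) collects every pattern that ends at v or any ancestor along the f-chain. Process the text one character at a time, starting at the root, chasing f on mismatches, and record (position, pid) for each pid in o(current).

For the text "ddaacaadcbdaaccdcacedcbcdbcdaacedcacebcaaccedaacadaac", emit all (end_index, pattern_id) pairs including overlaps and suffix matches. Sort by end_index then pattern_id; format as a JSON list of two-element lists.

Build automaton:
Trie (insert patterns):
  n0 'ε': a→6 d→1
  n1 'd': a→3 c→2
  n2 'dc': ·  [P0 ends]
  n3 'da': a→4
  n4 'daa': c→5
  n5 'daac': ·  [P1 ends]
  n6 'a': c→7
  n7 'ac': ·  [P2 ends]

BFS fail/out derivation:
  fail(1) 'd': from fail(0)=0 chase 'd': 0 ⇒ 0;  out=∅∪out(0)=∅
  fail(6) 'a': from fail(0)=0 chase 'a': 0 ⇒ 0;  out=∅∪out(0)=∅
  fail(2) 'dc': from fail(1)=0 chase 'c': 0 ⇒ 0;  out={0}∪out(0)={0}
  fail(3) 'da': from fail(1)=0 chase 'a': 0 ⇒ 6;  out=∅∪out(6)=∅
  fail(7) 'ac': from fail(6)=0 chase 'c': 0 ⇒ 0;  out={2}∪out(0)={2}
  fail(4) 'daa': from fail(3)=6 chase 'a': 6→0 ⇒ 6;  out=∅∪out(6)=∅
  fail(5) 'daac': from fail(4)=6 chase 'c': 6 ⇒ 7;  out={1}∪out(7)={1,2}

Scan:
[0] read 'd'  n0⇒n1
[1] read 'd'  n1⇒n1 (via fail)
[2] read 'a'  n1⇒n3
[3] read 'a'  n3⇒n4
[4] read 'c'  n4⇒n5  emit P1@[1:4],P2@[3:4]
[5] read 'a'  n5⇒n6 (via fail)
[6] read 'a'  n6⇒n6 (via fail)
[7] read 'd'  n6⇒n1 (via fail)
[8] read 'c'  n1⇒n2  emit P0@[7:8]
[9] read 'b'  n2⇒n0 (via fail)
[10] read 'd'  n0⇒n1
[11] read 'a'  n1⇒n3
[12] read 'a'  n3⇒n4
[13] read 'c'  n4⇒n5  emit P1@[10:13],P2@[12:13]
[14] read 'c'  n5⇒n0 (via fail)
[15] read 'd'  n0⇒n1
[16] read 'c'  n1⇒n2  emit P0@[15:16]
[17] read 'a'  n2⇒n6 (via fail)
[18] read 'c'  n6⇒n7  emit P2@[17:18]
[19] read 'e'  n7⇒n0 (via fail)
[20] read 'd'  n0⇒n1
[21] read 'c'  n1⇒n2  emit P0@[20:21]
[22] read 'b'  n2⇒n0 (via fail)
[23] read 'c'  n0⇒n0
[24] read 'd'  n0⇒n1
[25] read 'b'  n1⇒n0 (via fail)
[26] read 'c'  n0⇒n0
[27] read 'd'  n0⇒n1
[28] read 'a'  n1⇒n3
[29] read 'a'  n3⇒n4
[30] read 'c'  n4⇒n5  emit P1@[27:30],P2@[29:30]
[31] read 'e'  n5⇒n0 (via fail)
[32] read 'd'  n0⇒n1
[33] read 'c'  n1⇒n2  emit P0@[32:33]
[34] read 'a'  n2⇒n6 (via fail)
[35] read 'c'  n6⇒n7  emit P2@[34:35]
[36] read 'e'  n7⇒n0 (via fail)
[37] read 'b'  n0⇒n0
[38] read 'c'  n0⇒n0
[39] read 'a'  n0⇒n6
[40] read 'a'  n6⇒n6 (via fail)
[41] read 'c'  n6⇒n7  emit P2@[40:41]
[42] read 'c'  n7⇒n0 (via fail)
[43] read 'e'  n0⇒n0
[44] read 'd'  n0⇒n1
[45] read 'a'  n1⇒n3
[46] read 'a'  n3⇒n4
[47] read 'c'  n4⇒n5  emit P1@[44:47],P2@[46:47]
[48] read 'a'  n5⇒n6 (via fail)
[49] read 'd'  n6⇒n1 (via fail)
[50] read 'a'  n1⇒n3
[51] read 'a'  n3⇒n4
[52] read 'c'  n4⇒n5  emit P1@[49:52],P2@[51:52]

Matches: [[4,1],[4,2],[8,0],[13,1],[13,2],[16,0],[18,2],[21,0],[30,1],[30,2],[33,0],[35,2],[41,2],[47,1],[47,2],[52,1],[52,2]]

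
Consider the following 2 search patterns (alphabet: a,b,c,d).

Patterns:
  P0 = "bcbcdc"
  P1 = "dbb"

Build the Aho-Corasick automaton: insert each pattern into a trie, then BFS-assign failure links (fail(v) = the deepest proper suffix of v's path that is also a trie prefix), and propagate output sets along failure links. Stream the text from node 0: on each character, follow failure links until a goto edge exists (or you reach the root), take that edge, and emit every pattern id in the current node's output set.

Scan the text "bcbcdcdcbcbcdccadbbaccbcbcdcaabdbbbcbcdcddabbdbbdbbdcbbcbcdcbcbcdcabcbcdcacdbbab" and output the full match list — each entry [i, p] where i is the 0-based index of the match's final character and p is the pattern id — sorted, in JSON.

Construct AC machine:
Trie (insert patterns):
  n0 'ε': b→1 d→7
  n1 'b': c→2
  n2 'bc': b→3
  n3 'bcb': c→4
  n4 'bcbc': d→5
  n5 'bcbcd': c→6
  n6 'bcbcdc': ·  ←P0
  n7 'd': b→8
  n8 'db': b→9
  n9 'dbb': ·  ←P1

Failure links (BFS by depth):
  n1('b'): parent n0 fail=0; on 'b' 0 → fail=0;  out ∅∪∅=∅
  n7('d'): parent n0 fail=0; on 'd' 0 → fail=0;  out ∅∪∅=∅
  n2('bc'): parent n1 fail=0; on 'c' 0 → fail=0;  out ∅∪∅=∅
  n8('db'): parent n7 fail=0; on 'b' 0 → fail=1;  out ∅∪∅=∅
  n3('bcb'): parent n2 fail=0; on 'b' 0 → fail=1;  out ∅∪∅=∅
  n9('dbb'): parent n8 fail=1; on 'b' 1→0 → fail=1;  out {1}∪∅={1}
  n4('bcbc'): parent n3 fail=1; on 'c' 1 → fail=2;  out ∅∪∅=∅
  n5('bcbcd'): parent n4 fail=2; on 'd' 2→0 → fail=7;  out ∅∪∅=∅
  n6('bcbcdc'): parent n5 fail=7; on 'c' 7→0 → fail=0;  out {0}∪∅={0}

Scan:
i=0 'b': node 0→1
i=1 'c': node 1→2
i=2 'b': node 2→3
i=3 'c': node 3→4
i=4 'd': node 4→5
i=5 'c': node 5→6  emit P0@[0:5]
i=6 'd': node 6→7 (fail-walked)
i=7 'c': node 7→0 (fail-walked)
i=8 'b': node 0→1
i=9 'c': node 1→2
i=10 'b': node 2→3
i=11 'c': node 3→4
i=12 'd': node 4→5
i=13 'c': node 5→6  emit P0@[8:13]
i=14 'c': node 6→0 (fail-walked)
i=15 'a': node 0→0
i=16 'd': node 0→7
i=17 'b': node 7→8
i=18 'b': node 8→9  emit P1@[16:18]
i=19 'a': node 9→0 (fail-walked)
i=20 'c': node 0→0
i=21 'c': node 0→0
i=22 'b': node 0→1
i=23 'c': node 1→2
i=24 'b': node 2→3
i=25 'c': node 3→4
i=26 'd': node 4→5
i=27 'c': node 5→6  emit P0@[22:27]
i=28 'a': node 6→0 (fail-walked)
i=29 'a': node 0→0
i=30 'b': node 0→1
i=31 'd': node 1→7 (fail-walked)
i=32 'b': node 7→8
i=33 'b': node 8→9  emit P1@[31:33]
i=34 'b': node 9→1 (fail-walked)
i=35 'c': node 1→2
i=36 'b': node 2→3
i=37 'c': node 3→4
i=38 'd': node 4→5
i=39 'c': node 5→6  emit P0@[34:39]
i=40 'd': node 6→7 (fail-walked)
i=41 'd': node 7→7 (fail-walked)
i=42 'a': node 7→0 (fail-walked)
i=43 'b': node 0→1
i=44 'b': node 1→1 (fail-walked)
i=45 'd': node 1→7 (fail-walked)
i=46 'b': node 7→8
i=47 'b': node 8→9  emit P1@[45:47]
i=48 'd': node 9→7 (fail-walked)
i=49 'b': node 7→8
i=50 'b': node 8→9  emit P1@[48:50]
i=51 'd': node 9→7 (fail-walked)
i=52 'c': node 7→0 (fail-walked)
i=53 'b': node 0→1
i=54 'b': node 1→1 (fail-walked)
i=55 'c': node 1→2
i=56 'b': node 2→3
i=57 'c': node 3→4
i=58 'd': node 4→5
i=59 'c': node 5→6  emit P0@[54:59]
i=60 'b': node 6→1 (fail-walked)
i=61 'c': node 1→2
i=62 'b': node 2→3
i=63 'c': node 3→4
i=64 'd': node 4→5
i=65 'c': node 5→6  emit P0@[60:65]
i=66 'a': node 6→0 (fail-walked)
i=67 'b': node 0→1
i=68 'c': node 1→2
i=69 'b': node 2→3
i=70 'c': node 3→4
i=71 'd': node 4→5
i=72 'c': node 5→6  emit P0@[67:72]
i=73 'a': node 6→0 (fail-walked)
i=74 'c': node 0→0
i=75 'd': node 0→7
i=76 'b': node 7→8
i=77 'b': node 8→9  emit P1@[75:77]
i=78 'a': node 9→0 (fail-walked)
i=79 'b': node 0→1

Result: [[5,0],[13,0],[18,1],[27,0],[33,1],[39,0],[47,1],[50,1],[59,0],[65,0],[72,0],[77,1]]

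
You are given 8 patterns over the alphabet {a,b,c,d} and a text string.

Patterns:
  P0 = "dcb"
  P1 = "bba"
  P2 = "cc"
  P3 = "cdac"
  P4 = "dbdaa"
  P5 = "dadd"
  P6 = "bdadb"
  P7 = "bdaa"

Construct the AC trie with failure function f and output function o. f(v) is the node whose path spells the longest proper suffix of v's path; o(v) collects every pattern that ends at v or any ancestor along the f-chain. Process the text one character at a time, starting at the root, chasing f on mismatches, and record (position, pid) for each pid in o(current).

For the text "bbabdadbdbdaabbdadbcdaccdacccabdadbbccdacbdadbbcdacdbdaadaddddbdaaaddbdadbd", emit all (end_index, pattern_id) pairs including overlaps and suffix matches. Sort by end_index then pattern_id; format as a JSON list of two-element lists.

Construct AC machine:
Trie (insert patterns):
  n0 'ε': b→4 c→7 d→1
  n1 'd': a→16 b→12 c→2
  n2 'dc': b→3
  n3 'dcb': ·  [P0 ends]
  n4 'b': b→5 d→19
  n5 'bb': a→6
  n6 'bba': ·  [P1 ends]
  n7 'c': c→8 d→9
  n8 'cc': ·  [P2 ends]
  n9 'cd': a→10
  n10 'cda': c→11
  n11 'cdac': ·  [P3 ends]
  n12 'db': d→13
  n13 'dbd': a→14
  n14 'dbda': a→15
  n15 'dbdaa': ·  [P4 ends]
  n16 'da': d→17
  n17 'dad': d→18
  n18 'dadd': ·  [P5 ends]
  n19 'bd': a→20
  n20 'bda': a→23 d→21
  n21 'bdad': b→22
  n22 'bdadb': ·  [P6 ends]
  n23 'bdaa': ·  [P7 ends]

Failure links (BFS by depth):
  n1('d'): parent n0 fail=0; on 'd' 0 → fail=0;  out ∅∪∅=∅
  n4('b'): parent n0 fail=0; on 'b' 0 → fail=0;  out ∅∪∅=∅
  n7('c'): parent n0 fail=0; on 'c' 0 → fail=0;  out ∅∪∅=∅
  n2('dc'): parent n1 fail=0; on 'c' 0 → fail=7;  out ∅∪∅=∅
  n5('bb'): parent n4 fail=0; on 'b' 0 → fail=4;  out ∅∪∅=∅
  n8('cc'): parent n7 fail=0; on 'c' 0 → fail=7;  out {2}∪∅={2}
  n9('cd'): parent n7 fail=0; on 'd' 0 → fail=1;  out ∅∪∅=∅
  n12('db'): parent n1 fail=0; on 'b' 0 → fail=4;  out ∅∪∅=∅
  n16('da'): parent n1 fail=0; on 'a' 0 → fail=0;  out ∅∪∅=∅
  n19('bd'): parent n4 fail=0; on 'd' 0 → fail=1;  out ∅∪∅=∅
  n3('dcb'): parent n2 fail=7; on 'b' 7→0 → fail=4;  out {0}∪∅={0}
  n6('bba'): parent n5 fail=4; on 'a' 4→0 → fail=0;  out {1}∪∅={1}
  n10('cda'): parent n9 fail=1; on 'a' 1 → fail=16;  out ∅∪∅=∅
  n13('dbd'): parent n12 fail=4; on 'd' 4 → fail=19;  out ∅∪∅=∅
  n17('dad'): parent n16 fail=0; on 'd' 0 → fail=1;  out ∅∪∅=∅
  n20('bda'): parent n19 fail=1; on 'a' 1 → fail=16;  out ∅∪∅=∅
  n11('cdac'): parent n10 fail=16; on 'c' 16→0 → fail=7;  out {3}∪∅={3}
  n14('dbda'): parent n13 fail=19; on 'a' 19 → fail=20;  out ∅∪∅=∅
  n18('dadd'): parent n17 fail=1; on 'd' 1→0 → fail=1;  out {5}∪∅={5}
  n21('bdad'): parent n20 fail=16; on 'd' 16 → fail=17;  out ∅∪∅=∅
  n23('bdaa'): parent n20 fail=16; on 'a' 16→0 → fail=0;  out {7}∪∅={7}
  n15('dbdaa'): parent n14 fail=20; on 'a' 20 → fail=23;  out {4}∪{7}={4,7}
  n22('bdadb'): parent n21 fail=17; on 'b' 17→1 → fail=12;  out {6}∪∅={6}

Text stream:
[0] read 'b'  n0⇒n4
[1] read 'b'  n4⇒n5
[2] read 'a'  n5⇒n6  ** P1@[0:2]
[3] read 'b'  n6⇒n4 ·f
[4] read 'd'  n4⇒n19
[5] read 'a'  n19⇒n20
[6] read 'd'  n20⇒n21
[7] read 'b'  n21⇒n22  ** P6@[3:7]
[8] read 'd'  n22⇒n13 ·f
[9] read 'b'  n13⇒n12 ·f
[10] read 'd'  n12⇒n13
[11] read 'a'  n13⇒n14
[12] read 'a'  n14⇒n15  ** P4@[8:12],P7@[9:12]
[13] read 'b'  n15⇒n4 ·f
[14] read 'b'  n4⇒n5
[15] read 'd'  n5⇒n19 ·f
[16] read 'a'  n19⇒n20
[17] read 'd'  n20⇒n21
[18] read 'b'  n21⇒n22  ** P6@[14:18]
[19] read 'c'  n22⇒n7 ·f
[20] read 'd'  n7⇒n9
[21] read 'a'  n9⇒n10
[22] read 'c'  n10⇒n11  ** P3@[19:22]
[23] read 'c'  n11⇒n8 ·f  ** P2@[22:23]
[24] read 'd'  n8⇒n9 ·f
[25] read 'a'  n9⇒n10
[26] read 'c'  n10⇒n11  ** P3@[23:26]
[27] read 'c'  n11⇒n8 ·f  ** P2@[26:27]
[28] read 'c'  n8⇒n8 ·f  ** P2@[27:28]
[29] read 'a'  n8⇒n0 ·f
[30] read 'b'  n0⇒n4
[31] read 'd'  n4⇒n19
[32] read 'a'  n19⇒n20
[33] read 'd'  n20⇒n21
[34] read 'b'  n21⇒n22  ** P6@[30:34]
[35] read 'b'  n22⇒n5 ·f
[36] read 'c'  n5⇒n7 ·f
[37] read 'c'  n7⇒n8  ** P2@[36:37]
[38] read 'd'  n8⇒n9 ·f
[39] read 'a'  n9⇒n10
[40] read 'c'  n10⇒n11  ** P3@[37:40]
[41] read 'b'  n11⇒n4 ·f
[42] read 'd'  n4⇒n19
[43] read 'a'  n19⇒n20
[44] read 'd'  n20⇒n21
[45] read 'b'  n21⇒n22  ** P6@[41:45]
[46] read 'b'  n22⇒n5 ·f
[47] read 'c'  n5⇒n7 ·f
[48] read 'd'  n7⇒n9
[49] read 'a'  n9⇒n10
[50] read 'c'  n10⇒n11  ** P3@[47:50]
[51] read 'd'  n11⇒n9 ·f
[52] read 'b'  n9⇒n12 ·f
[53] read 'd'  n12⇒n13
[54] read 'a'  n13⇒n14
[55] read 'a'  n14⇒n15  ** P4@[51:55],P7@[52:55]
[56] read 'd'  n15⇒n1 ·f
[57] read 'a'  n1⇒n16
[58] read 'd'  n16⇒n17
[59] read 'd'  n17⇒n18  ** P5@[56:59]
[60] read 'd'  n18⇒n1 ·f
[61] read 'd'  n1⇒n1 ·f
[62] read 'b'  n1⇒n12
[63] read 'd'  n12⇒n13
[64] read 'a'  n13⇒n14
[65] read 'a'  n14⇒n15  ** P4@[61:65],P7@[62:65]
[66] read 'a'  n15⇒n0 ·f
[67] read 'd'  n0⇒n1
[68] read 'd'  n1⇒n1 ·f
[69] read 'b'  n1⇒n12
[70] read 'd'  n12⇒n13
[71] read 'a'  n13⇒n14
[72] read 'd'  n14⇒n21 ·f
[73] read 'b'  n21⇒n22  ** P6@[69:73]
[74] read 'd'  n22⇒n13 ·f

Result: [[2,1],[7,6],[12,4],[12,7],[18,6],[22,3],[23,2],[26,3],[27,2],[28,2],[34,6],[37,2],[40,3],[45,6],[50,3],[55,4],[55,7],[59,5],[65,4],[65,7],[73,6]]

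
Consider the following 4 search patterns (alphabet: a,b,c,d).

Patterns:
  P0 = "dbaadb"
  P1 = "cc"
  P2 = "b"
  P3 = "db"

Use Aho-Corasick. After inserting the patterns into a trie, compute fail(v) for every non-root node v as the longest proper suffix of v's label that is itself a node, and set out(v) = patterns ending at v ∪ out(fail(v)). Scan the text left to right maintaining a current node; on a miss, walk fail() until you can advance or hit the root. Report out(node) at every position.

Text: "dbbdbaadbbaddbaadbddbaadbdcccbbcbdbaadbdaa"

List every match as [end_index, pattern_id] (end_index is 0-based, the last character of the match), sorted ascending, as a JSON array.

Construct AC machine:
Trie nodes:
  n0 'ε': b→9 c→7 d→1
  n1 'd': b→2
  n2 'db': a→3  ←P3
  n3 'dba': a→4
  n4 'dbaa': d→5
  n5 'dbaad': b→6
  n6 'dbaadb': ·  ←P0
  n7 'c': c→8
  n8 'cc': ·  ←P1
  n9 'b': ·  ←P2

Failure links (BFS by depth):
  fail(1) 'd': from fail(0)=0 chase 'd': 0 ⇒ 0;  out=∅∪out(0)=∅
  fail(7) 'c': from fail(0)=0 chase 'c': 0 ⇒ 0;  out=∅∪out(0)=∅
  fail(9) 'b': from fail(0)=0 chase 'b': 0 ⇒ 0;  out={2}∪out(0)={2}
  fail(2) 'db': from fail(1)=0 chase 'b': 0 ⇒ 9;  out={3}∪out(9)={2,3}
  fail(8) 'cc': from fail(7)=0 chase 'c': 0 ⇒ 7;  out={1}∪out(7)={1}
  fail(3) 'dba': from fail(2)=9 chase 'a': 9→0 ⇒ 0;  out=∅∪out(0)=∅
  fail(4) 'dbaa': from fail(3)=0 chase 'a': 0 ⇒ 0;  out=∅∪out(0)=∅
  fail(5) 'dbaad': from fail(4)=0 chase 'd': 0 ⇒ 1;  out=∅∪out(1)=∅
  fail(6) 'dbaadb': from fail(5)=1 chase 'b': 1 ⇒ 2;  out={0}∪out(2)={0,2,3}

Text stream:
[0] read 'd'  n0⇒n1
[1] read 'b'  n1⇒n2  ** P2@[1:1],P3@[0:1]
[2] read 'b'  n2⇒n9 (via fail)  ** P2@[2:2]
[3] read 'd'  n9⇒n1 (via fail)
[4] read 'b'  n1⇒n2  ** P2@[4:4],P3@[3:4]
[5] read 'a'  n2⇒n3
[6] read 'a'  n3⇒n4
[7] read 'd'  n4⇒n5
[8] read 'b'  n5⇒n6  ** P0@[3:8],P2@[8:8],P3@[7:8]
[9] read 'b'  n6⇒n9 (via fail)  ** P2@[9:9]
[10] read 'a'  n9⇒n0 (via fail)
[11] read 'd'  n0⇒n1
[12] read 'd'  n1⇒n1 (via fail)
[13] read 'b'  n1⇒n2  ** P2@[13:13],P3@[12:13]
[14] read 'a'  n2⇒n3
[15] read 'a'  n3⇒n4
[16] read 'd'  n4⇒n5
[17] read 'b'  n5⇒n6  ** P0@[12:17],P2@[17:17],P3@[16:17]
[18] read 'd'  n6⇒n1 (via fail)
[19] read 'd'  n1⇒n1 (via fail)
[20] read 'b'  n1⇒n2  ** P2@[20:20],P3@[19:20]
[21] read 'a'  n2⇒n3
[22] read 'a'  n3⇒n4
[23] read 'd'  n4⇒n5
[24] read 'b'  n5⇒n6  ** P0@[19:24],P2@[24:24],P3@[23:24]
[25] read 'd'  n6⇒n1 (via fail)
[26] read 'c'  n1⇒n7 (via fail)
[27] read 'c'  n7⇒n8  ** P1@[26:27]
[28] read 'c'  n8⇒n8 (via fail)  ** P1@[27:28]
[29] read 'b'  n8⇒n9 (via fail)  ** P2@[29:29]
[30] read 'b'  n9⇒n9 (via fail)  ** P2@[30:30]
[31] read 'c'  n9⇒n7 (via fail)
[32] read 'b'  n7⇒n9 (via fail)  ** P2@[32:32]
[33] read 'd'  n9⇒n1 (via fail)
[34] read 'b'  n1⇒n2  ** P2@[34:34],P3@[33:34]
[35] read 'a'  n2⇒n3
[36] read 'a'  n3⇒n4
[37] read 'd'  n4⇒n5
[38] read 'b'  n5⇒n6  ** P0@[33:38],P2@[38:38],P3@[37:38]
[39] read 'd'  n6⇒n1 (via fail)
[40] read 'a'  n1⇒n0 (via fail)
[41] read 'a'  n0⇒n0

Matches: [[1,2],[1,3],[2,2],[4,2],[4,3],[8,0],[8,2],[8,3],[9,2],[13,2],[13,3],[17,0],[17,2],[17,3],[20,2],[20,3],[24,0],[24,2],[24,3],[27,1],[28,1],[29,2],[30,2],[32,2],[34,2],[34,3],[38,0],[38,2],[38,3]]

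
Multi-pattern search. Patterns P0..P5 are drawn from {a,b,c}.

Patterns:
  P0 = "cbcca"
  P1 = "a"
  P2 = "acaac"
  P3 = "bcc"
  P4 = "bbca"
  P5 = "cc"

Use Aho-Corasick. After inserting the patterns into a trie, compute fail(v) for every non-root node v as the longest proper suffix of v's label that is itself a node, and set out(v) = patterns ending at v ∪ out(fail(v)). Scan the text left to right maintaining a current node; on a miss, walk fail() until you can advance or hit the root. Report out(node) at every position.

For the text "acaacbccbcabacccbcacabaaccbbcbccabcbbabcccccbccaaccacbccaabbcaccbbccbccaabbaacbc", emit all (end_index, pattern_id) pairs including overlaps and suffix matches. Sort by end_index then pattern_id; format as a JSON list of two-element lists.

Build automaton:
Trie nodes:
  n0 'ε': a→6 b→11 c→1
  n1 'c': b→2 c→17
  n2 'cb': c→3
  n3 'cbc': c→4
  n4 'cbcc': a→5
  n5 'cbcca': ·  ←P0
  n6 'a': c→7  ←P1
  n7 'ac': a→8
  n8 'aca': a→9
  n9 'acaa': c→10
  n10 'acaac': ·  ←P2
  n11 'b': b→14 c→12
  n12 'bc': c→13
  n13 'bcc': ·  ←P3
  n14 'bb': c→15
  n15 'bbc': a→16
  n16 'bbca': ·  ←P4
  n17 'cc': ·  ←P5

Failure links (BFS by depth):
  fail(1) 'c': from fail(0)=0 chase 'c': 0 ⇒ 0;  out=∅∪out(0)=∅
  fail(6) 'a': from fail(0)=0 chase 'a': 0 ⇒ 0;  out={1}∪out(0)={1}
  fail(11) 'b': from fail(0)=0 chase 'b': 0 ⇒ 0;  out=∅∪out(0)=∅
  fail(2) 'cb': from fail(1)=0 chase 'b': 0 ⇒ 11;  out=∅∪out(11)=∅
  fail(7) 'ac': from fail(6)=0 chase 'c': 0 ⇒ 1;  out=∅∪out(1)=∅
  fail(12) 'bc': from fail(11)=0 chase 'c': 0 ⇒ 1;  out=∅∪out(1)=∅
  fail(14) 'bb': from fail(11)=0 chase 'b': 0 ⇒ 11;  out=∅∪out(11)=∅
  fail(17) 'cc': from fail(1)=0 chase 'c': 0 ⇒ 1;  out={5}∪out(1)={5}
  fail(3) 'cbc': from fail(2)=11 chase 'c': 11 ⇒ 12;  out=∅∪out(12)=∅
  fail(8) 'aca': from fail(7)=1 chase 'a': 1→0 ⇒ 6;  out=∅∪out(6)={1}
  fail(13) 'bcc': from fail(12)=1 chase 'c': 1 ⇒ 17;  out={3}∪out(17)={3,5}
  fail(15) 'bbc': from fail(14)=11 chase 'c': 11 ⇒ 12;  out=∅∪out(12)=∅
  fail(4) 'cbcc': from fail(3)=12 chase 'c': 12 ⇒ 13;  out=∅∪out(13)={3,5}
  fail(9) 'acaa': from fail(8)=6 chase 'a': 6→0 ⇒ 6;  out=∅∪out(6)={1}
  fail(16) 'bbca': from fail(15)=12 chase 'a': 12→1→0 ⇒ 6;  out={4}∪out(6)={1,4}
  fail(5) 'cbcca': from fail(4)=13 chase 'a': 13→17→1→0 ⇒ 6;  out={0}∪out(6)={0,1}
  fail(10) 'acaac': from fail(9)=6 chase 'c': 6 ⇒ 7;  out={2}∪out(7)={2}

Run:
[0] read 'a'  n0⇒n6  emit P1@[0:0]
[1] read 'c'  n6⇒n7
[2] read 'a'  n7⇒n8  emit P1@[2:2]
[3] read 'a'  n8⇒n9  emit P1@[3:3]
[4] read 'c'  n9⇒n10  emit P2@[0:4]
[5] read 'b'  n10⇒n2 (via fail)
[6] read 'c'  n2⇒n3
[7] read 'c'  n3⇒n4  emit P3@[5:7],P5@[6:7]
[8] read 'b'  n4⇒n2 (via fail)
[9] read 'c'  n2⇒n3
[10] read 'a'  n3⇒n6 (via fail)  emit P1@[10:10]
[11] read 'b'  n6⇒n11 (via fail)
[12] read 'a'  n11⇒n6 (via fail)  emit P1@[12:12]
[13] read 'c'  n6⇒n7
[14] read 'c'  n7⇒n17 (via fail)  emit P5@[13:14]
[15] read 'c'  n17⇒n17 (via fail)  emit P5@[14:15]
[16] read 'b'  n17⇒n2 (via fail)
[17] read 'c'  n2⇒n3
[18] read 'a'  n3⇒n6 (via fail)  emit P1@[18:18]
[19] read 'c'  n6⇒n7
[20] read 'a'  n7⇒n8  emit P1@[20:20]
[21] read 'b'  n8⇒n11 (via fail)
[22] read 'a'  n11⇒n6 (via fail)  emit P1@[22:22]
[23] read 'a'  n6⇒n6 (via fail)  emit P1@[23:23]
[24] read 'c'  n6⇒n7
[25] read 'c'  n7⇒n17 (via fail)  emit P5@[24:25]
[26] read 'b'  n17⇒n2 (via fail)
[27] read 'b'  n2⇒n14 (via fail)
[28] read 'c'  n14⇒n15
[29] read 'b'  n15⇒n2 (via fail)
[30] read 'c'  n2⇒n3
[31] read 'c'  n3⇒n4  emit P3@[29:31],P5@[30:31]
[32] read 'a'  n4⇒n5  emit P0@[28:32],P1@[32:32]
[33] read 'b'  n5⇒n11 (via fail)
[34] read 'c'  n11⇒n12
[35] read 'b'  n12⇒n2 (via fail)
[36] read 'b'  n2⇒n14 (via fail)
[37] read 'a'  n14⇒n6 (via fail)  emit P1@[37:37]
[38] read 'b'  n6⇒n11 (via fail)
[39] read 'c'  n11⇒n12
[40] read 'c'  n12⇒n13  emit P3@[38:40],P5@[39:40]
[41] read 'c'  n13⇒n17 (via fail)  emit P5@[40:41]
[42] read 'c'  n17⇒n17 (via fail)  emit P5@[41:42]
[43] read 'c'  n17⇒n17 (via fail)  emit P5@[42:43]
[44] read 'b'  n17⇒n2 (via fail)
[45] read 'c'  n2⇒n3
[46] read 'c'  n3⇒n4  emit P3@[44:46],P5@[45:46]
[47] read 'a'  n4⇒n5  emit P0@[43:47],P1@[47:47]
[48] read 'a'  n5⇒n6 (via fail)  emit P1@[48:48]
[49] read 'c'  n6⇒n7
[50] read 'c'  n7⇒n17 (via fail)  emit P5@[49:50]
[51] read 'a'  n17⇒n6 (via fail)  emit P1@[51:51]
[52] read 'c'  n6⇒n7
[53] read 'b'  n7⇒n2 (via fail)
[54] read 'c'  n2⇒n3
[55] read 'c'  n3⇒n4  emit P3@[53:55],P5@[54:55]
[56] read 'a'  n4⇒n5  emit P0@[52:56],P1@[56:56]
[57] read 'a'  n5⇒n6 (via fail)  emit P1@[57:57]
[58] read 'b'  n6⇒n11 (via fail)
[59] read 'b'  n11⇒n14
[60] read 'c'  n14⇒n15
[61] read 'a'  n15⇒n16  emit P1@[61:61],P4@[58:61]
[62] read 'c'  n16⇒n7 (via fail)
[63] read 'c'  n7⇒n17 (via fail)  emit P5@[62:63]
[64] read 'b'  n17⇒n2 (via fail)
[65] read 'b'  n2⇒n14 (via fail)
[66] read 'c'  n14⇒n15
[67] read 'c'  n15⇒n13 (via fail)  emit P3@[65:67],P5@[66:67]
[68] read 'b'  n13⇒n2 (via fail)
[69] read 'c'  n2⇒n3
[70] read 'c'  n3⇒n4  emit P3@[68:70],P5@[69:70]
[71] read 'a'  n4⇒n5  emit P0@[67:71],P1@[71:71]
[72] read 'a'  n5⇒n6 (via fail)  emit P1@[72:72]
[73] read 'b'  n6⇒n11 (via fail)
[74] read 'b'  n11⇒n14
[75] read 'a'  n14⇒n6 (via fail)  emit P1@[75:75]
[76] read 'a'  n6⇒n6 (via fail)  emit P1@[76:76]
[77] read 'c'  n6⇒n7
[78] read 'b'  n7⇒n2 (via fail)
[79] read 'c'  n2⇒n3

Result: [[0,1],[2,1],[3,1],[4,2],[7,3],[7,5],[10,1],[12,1],[14,5],[15,5],[18,1],[20,1],[22,1],[23,1],[25,5],[31,3],[31,5],[32,0],[32,1],[37,1],[40,3],[40,5],[41,5],[42,5],[43,5],[46,3],[46,5],[47,0],[47,1],[48,1],[50,5],[51,1],[55,3],[55,5],[56,0],[56,1],[57,1],[61,1],[61,4],[63,5],[67,3],[67,5],[70,3],[70,5],[71,0],[71,1],[72,1],[75,1],[76,1]]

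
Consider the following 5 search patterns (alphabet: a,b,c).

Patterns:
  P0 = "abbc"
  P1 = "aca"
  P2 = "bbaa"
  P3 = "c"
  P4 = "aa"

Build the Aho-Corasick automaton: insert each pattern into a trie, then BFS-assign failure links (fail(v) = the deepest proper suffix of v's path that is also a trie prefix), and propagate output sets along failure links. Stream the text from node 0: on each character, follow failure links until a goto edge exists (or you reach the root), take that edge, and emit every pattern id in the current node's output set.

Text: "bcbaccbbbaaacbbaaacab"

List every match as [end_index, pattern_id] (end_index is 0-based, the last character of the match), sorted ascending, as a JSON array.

Build automaton:
Trie nodes:
  0='ε' goto a→1 b→7 c→11
  1='a' goto a→12 b→2 c→5
  2='ab' goto b→3
  3='abb' goto c→4
  4='abbc' goto ·  [P0 ends]
  5='ac' goto a→6
  6='aca' goto ·  [P1 ends]
  7='b' goto b→8
  8='bb' goto a→9
  9='bba' goto a→10
  10='bbaa' goto ·  [P2 ends]
  11='c' goto ·  [P3 ends]
  12='aa' goto ·  [P4 ends]

BFS fail/out derivation:
  n1('a'): parent n0 fail=0; on 'a' 0 → fail=0;  out ∅∪∅=∅
  n7('b'): parent n0 fail=0; on 'b' 0 → fail=0;  out ∅∪∅=∅
  n11('c'): parent n0 fail=0; on 'c' 0 → fail=0;  out {3}∪∅={3}
  n2('ab'): parent n1 fail=0; on 'b' 0 → fail=7;  out ∅∪∅=∅
  n5('ac'): parent n1 fail=0; on 'c' 0 → fail=11;  out ∅∪{3}={3}
  n8('bb'): parent n7 fail=0; on 'b' 0 → fail=7;  out ∅∪∅=∅
  n12('aa'): parent n1 fail=0; on 'a' 0 → fail=1;  out {4}∪∅={4}
  n3('abb'): parent n2 fail=7; on 'b' 7 → fail=8;  out ∅∪∅=∅
  n6('aca'): parent n5 fail=11; on 'a' 11→0 → fail=1;  out {1}∪∅={1}
  n9('bba'): parent n8 fail=7; on 'a' 7→0 → fail=1;  out ∅∪∅=∅
  n4('abbc'): parent n3 fail=8; on 'c' 8→7→0 → fail=11;  out {0}∪{3}={0,3}
  n10('bbaa'): parent n9 fail=1; on 'a' 1 → fail=12;  out {2}∪{4}={2,4}

Run:
[0] read 'b'  n0⇒n7
[1] read 'c'  n7⇒n11 (fail-walked)  emit P3@[1:1]
[2] read 'b'  n11⇒n7 (fail-walked)
[3] read 'a'  n7⇒n1 (fail-walked)
[4] read 'c'  n1⇒n5  emit P3@[4:4]
[5] read 'c'  n5⇒n11 (fail-walked)  emit P3@[5:5]
[6] read 'b'  n11⇒n7 (fail-walked)
[7] read 'b'  n7⇒n8
[8] read 'b'  n8⇒n8 (fail-walked)
[9] read 'a'  n8⇒n9
[10] read 'a'  n9⇒n10  emit P2@[7:10],P4@[9:10]
[11] read 'a'  n10⇒n12 (fail-walked)  emit P4@[10:11]
[12] read 'c'  n12⇒n5 (fail-walked)  emit P3@[12:12]
[13] read 'b'  n5⇒n7 (fail-walked)
[14] read 'b'  n7⇒n8
[15] read 'a'  n8⇒n9
[16] read 'a'  n9⇒n10  emit P2@[13:16],P4@[15:16]
[17] read 'a'  n10⇒n12 (fail-walked)  emit P4@[16:17]
[18] read 'c'  n12⇒n5 (fail-walked)  emit P3@[18:18]
[19] read 'a'  n5⇒n6  emit P1@[17:19]
[20] read 'b'  n6⇒n2 (fail-walked)

Matches: [[1,3],[4,3],[5,3],[10,2],[10,4],[11,4],[12,3],[16,2],[16,4],[17,4],[18,3],[19,1]]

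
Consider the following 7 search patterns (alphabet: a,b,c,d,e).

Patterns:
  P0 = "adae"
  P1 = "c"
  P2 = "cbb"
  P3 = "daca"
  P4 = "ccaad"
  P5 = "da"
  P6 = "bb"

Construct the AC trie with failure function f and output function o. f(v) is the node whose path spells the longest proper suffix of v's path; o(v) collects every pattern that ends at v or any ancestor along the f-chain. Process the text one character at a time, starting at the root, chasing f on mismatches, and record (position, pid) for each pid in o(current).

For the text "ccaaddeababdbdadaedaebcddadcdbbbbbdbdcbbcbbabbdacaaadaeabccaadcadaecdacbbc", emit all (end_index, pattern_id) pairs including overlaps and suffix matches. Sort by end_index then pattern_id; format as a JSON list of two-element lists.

Construct AC machine:
Trie nodes:
  0='ε' goto a→1 b→16 c→5 d→8
  1='a' goto d→2
  2='ad' goto a→3
  3='ada' goto e→4
  4='adae' goto ·  [P0 ends]
  5='c' goto b→6 c→12  [P1 ends]
  6='cb' goto b→7
  7='cbb' goto ·  [P2 ends]
  8='d' goto a→9
  9='da' goto c→10  [P5 ends]
  10='dac' goto a→11
  11='daca' goto ·  [P3 ends]
  12='cc' goto a→13
  13='cca' goto a→14
  14='ccaa' goto d→15
  15='ccaad' goto ·  [P4 ends]
  16='b' goto b→17
  17='bb' goto ·  [P6 ends]

BFS fail/out derivation:
  n1('a'): parent n0 fail=0; on 'a' 0 → fail=0;  out ∅∪∅=∅
  n5('c'): parent n0 fail=0; on 'c' 0 → fail=0;  out {1}∪∅={1}
  n8('d'): parent n0 fail=0; on 'd' 0 → fail=0;  out ∅∪∅=∅
  n16('b'): parent n0 fail=0; on 'b' 0 → fail=0;  out ∅∪∅=∅
  n2('ad'): parent n1 fail=0; on 'd' 0 → fail=8;  out ∅∪∅=∅
  n6('cb'): parent n5 fail=0; on 'b' 0 → fail=16;  out ∅∪∅=∅
  n9('da'): parent n8 fail=0; on 'a' 0 → fail=1;  out {5}∪∅={5}
  n12('cc'): parent n5 fail=0; on 'c' 0 → fail=5;  out ∅∪{1}={1}
  n17('bb'): parent n16 fail=0; on 'b' 0 → fail=16;  out {6}∪∅={6}
  n3('ada'): parent n2 fail=8; on 'a' 8 → fail=9;  out ∅∪{5}={5}
  n7('cbb'): parent n6 fail=16; on 'b' 16 → fail=17;  out {2}∪{6}={2,6}
  n10('dac'): parent n9 fail=1; on 'c' 1→0 → fail=5;  out ∅∪{1}={1}
  n13('cca'): parent n12 fail=5; on 'a' 5→0 → fail=1;  out ∅∪∅=∅
  n4('adae'): parent n3 fail=9; on 'e' 9→1→0 → fail=0;  out {0}∪∅={0}
  n11('daca'): parent n10 fail=5; on 'a' 5→0 → fail=1;  out {3}∪∅={3}
  n14('ccaa'): parent n13 fail=1; on 'a' 1→0 → fail=1;  out ∅∪∅=∅
  n15('ccaad'): parent n14 fail=1; on 'd' 1 → fail=2;  out {4}∪∅={4}

Scan:
[0] read 'c'  n0⇒n5  emit P1@[0:0]
[1] read 'c'  n5⇒n12  emit P1@[1:1]
[2] read 'a'  n12⇒n13
[3] read 'a'  n13⇒n14
[4] read 'd'  n14⇒n15  emit P4@[0:4]
[5] read 'd'  n15⇒n8 ·f
[6] read 'e'  n8⇒n0 ·f
[7] read 'a'  n0⇒n1
[8] read 'b'  n1⇒n16 ·f
[9] read 'a'  n16⇒n1 ·f
[10] read 'b'  n1⇒n16 ·f
[11] read 'd'  n16⇒n8 ·f
[12] read 'b'  n8⇒n16 ·f
[13] read 'd'  n16⇒n8 ·f
[14] read 'a'  n8⇒n9  emit P5@[13:14]
[15] read 'd'  n9⇒n2 ·f
[16] read 'a'  n2⇒n3  emit P5@[15:16]
[17] read 'e'  n3⇒n4  emit P0@[14:17]
[18] read 'd'  n4⇒n8 ·f
[19] read 'a'  n8⇒n9  emit P5@[18:19]
[20] read 'e'  n9⇒n0 ·f
[21] read 'b'  n0⇒n16
[22] read 'c'  n16⇒n5 ·f  emit P1@[22:22]
[23] read 'd'  n5⇒n8 ·f
[24] read 'd'  n8⇒n8 ·f
[25] read 'a'  n8⇒n9  emit P5@[24:25]
[26] read 'd'  n9⇒n2 ·f
[27] read 'c'  n2⇒n5 ·f  emit P1@[27:27]
[28] read 'd'  n5⇒n8 ·f
[29] read 'b'  n8⇒n16 ·f
[30] read 'b'  n16⇒n17  emit P6@[29:30]
[31] read 'b'  n17⇒n17 ·f  emit P6@[30:31]
[32] read 'b'  n17⇒n17 ·f  emit P6@[31:32]
[33] read 'b'  n17⇒n17 ·f  emit P6@[32:33]
[34] read 'd'  n17⇒n8 ·f
[35] read 'b'  n8⇒n16 ·f
[36] read 'd'  n16⇒n8 ·f
[37] read 'c'  n8⇒n5 ·f  emit P1@[37:37]
[38] read 'b'  n5⇒n6
[39] read 'b'  n6⇒n7  emit P2@[37:39],P6@[38:39]
[40] read 'c'  n7⇒n5 ·f  emit P1@[40:40]
[41] read 'b'  n5⇒n6
[42] read 'b'  n6⇒n7  emit P2@[40:42],P6@[41:42]
[43] read 'a'  n7⇒n1 ·f
[44] read 'b'  n1⇒n16 ·f
[45] read 'b'  n16⇒n17  emit P6@[44:45]
[46] read 'd'  n17⇒n8 ·f
[47] read 'a'  n8⇒n9  emit P5@[46:47]
[48] read 'c'  n9⇒n10  emit P1@[48:48]
[49] read 'a'  n10⇒n11  emit P3@[46:49]
[50] read 'a'  n11⇒n1 ·f
[51] read 'a'  n1⇒n1 ·f
[52] read 'd'  n1⇒n2
[53] read 'a'  n2⇒n3  emit P5@[52:53]
[54] read 'e'  n3⇒n4  emit P0@[51:54]
[55] read 'a'  n4⇒n1 ·f
[56] read 'b'  n1⇒n16 ·f
[57] read 'c'  n16⇒n5 ·f  emit P1@[57:57]
[58] read 'c'  n5⇒n12  emit P1@[58:58]
[59] read 'a'  n12⇒n13
[60] read 'a'  n13⇒n14
[61] read 'd'  n14⇒n15  emit P4@[57:61]
[62] read 'c'  n15⇒n5 ·f  emit P1@[62:62]
[63] read 'a'  n5⇒n1 ·f
[64] read 'd'  n1⇒n2
[65] read 'a'  n2⇒n3  emit P5@[64:65]
[66] read 'e'  n3⇒n4  emit P0@[63:66]
[67] read 'c'  n4⇒n5 ·f  emit P1@[67:67]
[68] read 'd'  n5⇒n8 ·f
[69] read 'a'  n8⇒n9  emit P5@[68:69]
[70] read 'c'  n9⇒n10  emit P1@[70:70]
[71] read 'b'  n10⇒n6 ·f
[72] read 'b'  n6⇒n7  emit P2@[70:72],P6@[71:72]
[73] read 'c'  n7⇒n5 ·f  emit P1@[73:73]

Matches: [[0,1],[1,1],[4,4],[14,5],[16,5],[17,0],[19,5],[22,1],[25,5],[27,1],[30,6],[31,6],[32,6],[33,6],[37,1],[39,2],[39,6],[40,1],[42,2],[42,6],[45,6],[47,5],[48,1],[49,3],[53,5],[54,0],[57,1],[58,1],[61,4],[62,1],[65,5],[66,0],[67,1],[69,5],[70,1],[72,2],[72,6],[73,1]]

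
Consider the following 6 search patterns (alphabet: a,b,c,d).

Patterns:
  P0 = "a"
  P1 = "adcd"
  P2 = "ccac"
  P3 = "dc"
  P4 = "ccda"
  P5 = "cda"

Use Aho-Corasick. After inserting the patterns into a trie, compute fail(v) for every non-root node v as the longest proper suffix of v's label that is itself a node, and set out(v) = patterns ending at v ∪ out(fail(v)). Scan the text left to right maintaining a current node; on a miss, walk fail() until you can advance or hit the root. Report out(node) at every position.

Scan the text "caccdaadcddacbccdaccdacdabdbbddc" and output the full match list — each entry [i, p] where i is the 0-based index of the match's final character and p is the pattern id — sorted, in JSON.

Build automaton:
Trie (insert patterns):
  0='ε' goto a→1 c→5 d→9
  1='a' goto d→2  ←P0
  2='ad' goto c→3
  3='adc' goto d→4
  4='adcd' goto ·  ←P1
  5='c' goto c→6 d→13
  6='cc' goto a→7 d→11
  7='cca' goto c→8
  8='ccac' goto ·  ←P2
  9='d' goto c→10
  10='dc' goto ·  ←P3
  11='ccd' goto a→12
  12='ccda' goto ·  ←P4
  13='cd' goto a→14
  14='cda' goto ·  ←P5

BFS fail/out derivation:
  n1('a'): parent n0 fail=0; on 'a' 0 → fail=0;  out {0}∪∅={0}
  n5('c'): parent n0 fail=0; on 'c' 0 → fail=0;  out ∅∪∅=∅
  n9('d'): parent n0 fail=0; on 'd' 0 → fail=0;  out ∅∪∅=∅
  n2('ad'): parent n1 fail=0; on 'd' 0 → fail=9;  out ∅∪∅=∅
  n6('cc'): parent n5 fail=0; on 'c' 0 → fail=5;  out ∅∪∅=∅
  n10('dc'): parent n9 fail=0; on 'c' 0 → fail=5;  out {3}∪∅={3}
  n13('cd'): parent n5 fail=0; on 'd' 0 → fail=9;  out ∅∪∅=∅
  n3('adc'): parent n2 fail=9; on 'c' 9 → fail=10;  out ∅∪{3}={3}
  n7('cca'): parent n6 fail=5; on 'a' 5→0 → fail=1;  out ∅∪{0}={0}
  n11('ccd'): parent n6 fail=5; on 'd' 5 → fail=13;  out ∅∪∅=∅
  n14('cda'): parent n13 fail=9; on 'a' 9→0 → fail=1;  out {5}∪{0}={0,5}
  n4('adcd'): parent n3 fail=10; on 'd' 10→5 → fail=13;  out {1}∪∅={1}
  n8('ccac'): parent n7 fail=1; on 'c' 1→0 → fail=5;  out {2}∪∅={2}
  n12('ccda'): parent n11 fail=13; on 'a' 13 → fail=14;  out {4}∪{0,5}={0,4,5}

Scan:
i=0 'c': node 0→5
i=1 'a': node 5→1 (fail-walked)  ** P0@[1:1]
i=2 'c': node 1→5 (fail-walked)
i=3 'c': node 5→6
i=4 'd': node 6→11
i=5 'a': node 11→12  ** P0@[5:5],P4@[2:5],P5@[3:5]
i=6 'a': node 12→1 (fail-walked)  ** P0@[6:6]
i=7 'd': node 1→2
i=8 'c': node 2→3  ** P3@[7:8]
i=9 'd': node 3→4  ** P1@[6:9]
i=10 'd': node 4→9 (fail-walked)
i=11 'a': node 9→1 (fail-walked)  ** P0@[11:11]
i=12 'c': node 1→5 (fail-walked)
i=13 'b': node 5→0 (fail-walked)
i=14 'c': node 0→5
i=15 'c': node 5→6
i=16 'd': node 6→11
i=17 'a': node 11→12  ** P0@[17:17],P4@[14:17],P5@[15:17]
i=18 'c': node 12→5 (fail-walked)
i=19 'c': node 5→6
i=20 'd': node 6→11
i=21 'a': node 11→12  ** P0@[21:21],P4@[18:21],P5@[19:21]
i=22 'c': node 12→5 (fail-walked)
i=23 'd': node 5→13
i=24 'a': node 13→14  ** P0@[24:24],P5@[22:24]
i=25 'b': node 14→0 (fail-walked)
i=26 'd': node 0→9
i=27 'b': node 9→0 (fail-walked)
i=28 'b': node 0→0
i=29 'd': node 0→9
i=30 'd': node 9→9 (fail-walked)
i=31 'c': node 9→10  ** P3@[30:31]

Matches: [[1,0],[5,0],[5,4],[5,5],[6,0],[8,3],[9,1],[11,0],[17,0],[17,4],[17,5],[21,0],[21,4],[21,5],[24,0],[24,5],[31,3]]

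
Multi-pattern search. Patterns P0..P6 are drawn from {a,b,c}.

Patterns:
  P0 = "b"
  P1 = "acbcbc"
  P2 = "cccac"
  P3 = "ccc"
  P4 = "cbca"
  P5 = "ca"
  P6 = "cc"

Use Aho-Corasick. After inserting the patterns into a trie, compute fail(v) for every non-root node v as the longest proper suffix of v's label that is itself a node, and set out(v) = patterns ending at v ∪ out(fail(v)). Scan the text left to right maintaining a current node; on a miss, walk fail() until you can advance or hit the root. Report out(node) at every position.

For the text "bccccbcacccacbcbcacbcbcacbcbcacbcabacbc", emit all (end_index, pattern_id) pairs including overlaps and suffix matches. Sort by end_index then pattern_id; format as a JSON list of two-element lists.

Construct AC machine:
Trie (insert patterns):
  n0 'ε': a→2 b→1 c→8
  n1 'b': ·  ←P0
  n2 'a': c→3
  n3 'ac': b→4
  n4 'acb': c→5
  n5 'acbc': b→6
  n6 'acbcb': c→7
  n7 'acbcbc': ·  ←P1
  n8 'c': a→16 b→13 c→9
  n9 'cc': c→10  ←P6
  n10 'ccc': a→11  ←P3
  n11 'ccca': c→12
  n12 'cccac': ·  ←P2
  n13 'cb': c→14
  n14 'cbc': a→15
  n15 'cbca': ·  ←P4
  n16 'ca': ·  ←P5

BFS fail/out derivation:
  fail(1) 'b': from fail(0)=0 chase 'b': 0 ⇒ 0;  out={0}∪out(0)={0}
  fail(2) 'a': from fail(0)=0 chase 'a': 0 ⇒ 0;  out=∅∪out(0)=∅
  fail(8) 'c': from fail(0)=0 chase 'c': 0 ⇒ 0;  out=∅∪out(0)=∅
  fail(3) 'ac': from fail(2)=0 chase 'c': 0 ⇒ 8;  out=∅∪out(8)=∅
  fail(9) 'cc': from fail(8)=0 chase 'c': 0 ⇒ 8;  out={6}∪out(8)={6}
  fail(13) 'cb': from fail(8)=0 chase 'b': 0 ⇒ 1;  out=∅∪out(1)={0}
  fail(16) 'ca': from fail(8)=0 chase 'a': 0 ⇒ 2;  out={5}∪out(2)={5}
  fail(4) 'acb': from fail(3)=8 chase 'b': 8 ⇒ 13;  out=∅∪out(13)={0}
  fail(10) 'ccc': from fail(9)=8 chase 'c': 8 ⇒ 9;  out={3}∪out(9)={3,6}
  fail(14) 'cbc': from fail(13)=1 chase 'c': 1→0 ⇒ 8;  out=∅∪out(8)=∅
  fail(5) 'acbc': from fail(4)=13 chase 'c': 13 ⇒ 14;  out=∅∪out(14)=∅
  fail(11) 'ccca': from fail(10)=9 chase 'a': 9→8 ⇒ 16;  out=∅∪out(16)={5}
  fail(15) 'cbca': from fail(14)=8 chase 'a': 8 ⇒ 16;  out={4}∪out(16)={4,5}
  fail(6) 'acbcb': from fail(5)=14 chase 'b': 14→8 ⇒ 13;  out=∅∪out(13)={0}
  fail(12) 'cccac': from fail(11)=16 chase 'c': 16→2 ⇒ 3;  out={2}∪out(3)={2}
  fail(7) 'acbcbc': from fail(6)=13 chase 'c': 13 ⇒ 14;  out={1}∪out(14)={1}

Scan:
i=0 'b': node 0→1  → match P0@[0:0]
i=1 'c': node 1→8 (via fail)
i=2 'c': node 8→9  → match P6@[1:2]
i=3 'c': node 9→10  → match P3@[1:3],P6@[2:3]
i=4 'c': node 10→10 (via fail)  → match P3@[2:4],P6@[3:4]
i=5 'b': node 10→13 (via fail)  → match P0@[5:5]
i=6 'c': node 13→14
i=7 'a': node 14→15  → match P4@[4:7],P5@[6:7]
i=8 'c': node 15→3 (via fail)
i=9 'c': node 3→9 (via fail)  → match P6@[8:9]
i=10 'c': node 9→10  → match P3@[8:10],P6@[9:10]
i=11 'a': node 10→11  → match P5@[10:11]
i=12 'c': node 11→12  → match P2@[8:12]
i=13 'b': node 12→4 (via fail)  → match P0@[13:13]
i=14 'c': node 4→5
i=15 'b': node 5→6  → match P0@[15:15]
i=16 'c': node 6→7  → match P1@[11:16]
i=17 'a': node 7→15 (via fail)  → match P4@[14:17],P5@[16:17]
i=18 'c': node 15→3 (via fail)
i=19 'b': node 3→4  → match P0@[19:19]
i=20 'c': node 4→5
i=21 'b': node 5→6  → match P0@[21:21]
i=22 'c': node 6→7  → match P1@[17:22]
i=23 'a': node 7→15 (via fail)  → match P4@[20:23],P5@[22:23]
i=24 'c': node 15→3 (via fail)
i=25 'b': node 3→4  → match P0@[25:25]
i=26 'c': node 4→5
i=27 'b': node 5→6  → match P0@[27:27]
i=28 'c': node 6→7  → match P1@[23:28]
i=29 'a': node 7→15 (via fail)  → match P4@[26:29],P5@[28:29]
i=30 'c': node 15→3 (via fail)
i=31 'b': node 3→4  → match P0@[31:31]
i=32 'c': node 4→5
i=33 'a': node 5→15 (via fail)  → match P4@[30:33],P5@[32:33]
i=34 'b': node 15→1 (via fail)  → match P0@[34:34]
i=35 'a': node 1→2 (via fail)
i=36 'c': node 2→3
i=37 'b': node 3→4  → match P0@[37:37]
i=38 'c': node 4→5

Matches: [[0,0],[2,6],[3,3],[3,6],[4,3],[4,6],[5,0],[7,4],[7,5],[9,6],[10,3],[10,6],[11,5],[12,2],[13,0],[15,0],[16,1],[17,4],[17,5],[19,0],[21,0],[22,1],[23,4],[23,5],[25,0],[27,0],[28,1],[29,4],[29,5],[31,0],[33,4],[33,5],[34,0],[37,0]]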